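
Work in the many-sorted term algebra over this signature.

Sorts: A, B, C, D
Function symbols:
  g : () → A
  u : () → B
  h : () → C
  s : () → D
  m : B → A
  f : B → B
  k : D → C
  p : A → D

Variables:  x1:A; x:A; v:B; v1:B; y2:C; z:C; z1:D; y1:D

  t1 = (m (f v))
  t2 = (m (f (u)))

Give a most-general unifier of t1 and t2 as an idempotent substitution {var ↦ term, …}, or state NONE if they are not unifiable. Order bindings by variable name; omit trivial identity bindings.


{v ↦ (u)}


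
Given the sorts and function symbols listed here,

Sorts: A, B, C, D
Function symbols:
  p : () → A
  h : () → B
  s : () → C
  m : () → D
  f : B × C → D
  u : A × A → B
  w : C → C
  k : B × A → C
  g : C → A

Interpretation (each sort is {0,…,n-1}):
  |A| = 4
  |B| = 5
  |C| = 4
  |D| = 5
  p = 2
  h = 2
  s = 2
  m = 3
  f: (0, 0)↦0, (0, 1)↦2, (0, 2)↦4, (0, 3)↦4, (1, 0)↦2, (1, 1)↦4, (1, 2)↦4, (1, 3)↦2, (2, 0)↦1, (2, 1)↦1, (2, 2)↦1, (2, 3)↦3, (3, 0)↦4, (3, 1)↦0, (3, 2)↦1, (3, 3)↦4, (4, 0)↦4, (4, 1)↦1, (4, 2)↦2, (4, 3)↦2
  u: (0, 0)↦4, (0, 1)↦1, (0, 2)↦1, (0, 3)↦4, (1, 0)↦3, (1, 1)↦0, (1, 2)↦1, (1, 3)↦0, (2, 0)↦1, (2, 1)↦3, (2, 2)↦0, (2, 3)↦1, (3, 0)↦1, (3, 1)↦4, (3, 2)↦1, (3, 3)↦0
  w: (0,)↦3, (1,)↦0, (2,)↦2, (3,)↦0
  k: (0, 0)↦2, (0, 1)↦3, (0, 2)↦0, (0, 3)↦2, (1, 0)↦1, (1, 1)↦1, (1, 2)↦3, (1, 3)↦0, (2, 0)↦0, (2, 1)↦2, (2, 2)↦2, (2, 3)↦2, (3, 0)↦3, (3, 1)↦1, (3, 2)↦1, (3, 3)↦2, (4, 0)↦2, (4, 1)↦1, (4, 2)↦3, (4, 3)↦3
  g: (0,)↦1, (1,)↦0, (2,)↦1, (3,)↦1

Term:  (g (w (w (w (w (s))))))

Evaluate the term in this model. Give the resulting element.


value = 1

  s = 2
  (w (s)) = w(2,) = 2
  (w (w (s))) = w(2,) = 2
  (w (w (w (s)))) = w(2,) = 2
  (w (w (w (w (s))))) = w(2,) = 2
  (g (w (w (w (w (s)))))) = g(2,) = 1


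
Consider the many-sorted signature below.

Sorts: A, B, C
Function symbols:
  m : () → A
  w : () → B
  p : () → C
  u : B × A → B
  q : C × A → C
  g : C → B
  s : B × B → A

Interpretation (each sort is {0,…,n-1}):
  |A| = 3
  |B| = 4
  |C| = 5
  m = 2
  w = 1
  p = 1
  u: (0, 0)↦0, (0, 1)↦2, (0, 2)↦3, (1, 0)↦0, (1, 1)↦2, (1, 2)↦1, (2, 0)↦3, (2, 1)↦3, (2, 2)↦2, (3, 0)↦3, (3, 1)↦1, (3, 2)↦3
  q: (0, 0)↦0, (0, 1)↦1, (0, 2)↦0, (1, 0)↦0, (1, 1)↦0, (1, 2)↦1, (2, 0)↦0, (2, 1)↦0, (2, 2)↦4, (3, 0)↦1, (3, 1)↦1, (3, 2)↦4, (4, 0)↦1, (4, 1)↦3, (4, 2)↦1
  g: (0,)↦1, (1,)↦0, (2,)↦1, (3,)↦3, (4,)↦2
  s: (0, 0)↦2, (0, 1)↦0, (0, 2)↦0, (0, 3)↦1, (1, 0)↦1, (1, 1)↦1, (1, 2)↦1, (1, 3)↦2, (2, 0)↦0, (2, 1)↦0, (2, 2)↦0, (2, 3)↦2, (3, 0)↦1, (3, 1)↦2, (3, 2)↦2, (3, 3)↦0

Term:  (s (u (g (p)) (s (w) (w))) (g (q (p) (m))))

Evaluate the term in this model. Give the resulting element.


  p = 1
  (g (p)) = g(1,) = 0
  w = 1
  w = 1
  (s (w) (w)) = s(1, 1) = 1
  (u (g (p)) (s (w) (w))) = u(0, 1) = 2
  p = 1
  m = 2
  (q (p) (m)) = q(1, 2) = 1
  (g (q (p) (m))) = g(1,) = 0
  (s (u (g (p)) (s (w) (w))) (g (q (p) (m)))) = s(2, 0) = 0

value = 0


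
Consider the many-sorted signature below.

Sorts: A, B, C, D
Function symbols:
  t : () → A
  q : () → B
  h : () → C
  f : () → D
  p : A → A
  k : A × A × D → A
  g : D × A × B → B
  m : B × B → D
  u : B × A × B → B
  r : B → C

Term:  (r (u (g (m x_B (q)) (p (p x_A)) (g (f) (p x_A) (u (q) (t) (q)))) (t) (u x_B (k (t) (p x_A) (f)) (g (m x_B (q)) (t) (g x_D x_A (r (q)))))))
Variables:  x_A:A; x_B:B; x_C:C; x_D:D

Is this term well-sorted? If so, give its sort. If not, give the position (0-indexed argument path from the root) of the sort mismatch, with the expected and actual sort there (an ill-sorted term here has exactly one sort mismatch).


ill-sorted at position [0, 2, 2, 2, 2]: expected B, got C

        x_B : B
        (q) : B
      (m x_B (q)) : D
          x_A : A
        (p x_A) : A
      (p (p x_A)) : A
        (f) : D
          x_A : A
        (p x_A) : A
          (q) : B
          (t) : A
          (q) : B
        (u (q) (t) (q)) : B
      (g (f) (p x_A) (u (q) (t) (q))) : B
    (g (m x_B (q)) (p (p x_A)) (g (f) (p x_A) (u (q) (t) (q)))) : B
    (t) : A
      x_B : B
        (t) : A
          x_A : A
        (p x_A) : A
        (f) : D
      (k (t) (p x_A) (f)) : A
          x_B : B
          (q) : B
        (m x_B (q)) : D
        (t) : A
          x_D : D
          x_A : A
            (q) : B
          (r (q)) : C
        (g x_D x_A (r (q))) : ✗ arg 2 at [0, 2, 2, 2, 2] has sort C, expected B


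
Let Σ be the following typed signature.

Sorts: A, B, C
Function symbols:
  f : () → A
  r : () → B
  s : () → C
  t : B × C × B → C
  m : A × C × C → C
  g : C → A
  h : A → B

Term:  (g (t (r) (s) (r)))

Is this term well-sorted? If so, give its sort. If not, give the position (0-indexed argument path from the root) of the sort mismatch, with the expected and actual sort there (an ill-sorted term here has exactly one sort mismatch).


    (r) : B
    (s) : C
    (r) : B
  (t (r) (s) (r)) : C
(g (t (r) (s) (r))) : A

well-sorted; sort = A


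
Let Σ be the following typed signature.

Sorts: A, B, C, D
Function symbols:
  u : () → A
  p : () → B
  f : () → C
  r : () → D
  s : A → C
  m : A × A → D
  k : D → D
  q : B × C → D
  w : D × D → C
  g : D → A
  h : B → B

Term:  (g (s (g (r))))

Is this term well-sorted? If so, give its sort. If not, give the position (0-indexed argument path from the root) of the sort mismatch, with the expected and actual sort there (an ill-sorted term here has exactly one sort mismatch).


ill-sorted at position [0]: expected D, got C

      (r) : D
    (g (r)) : A
  (s (g (r))) : C
(g (s (g (r)))) : ✗ arg 0 at [0] has sort C, expected D


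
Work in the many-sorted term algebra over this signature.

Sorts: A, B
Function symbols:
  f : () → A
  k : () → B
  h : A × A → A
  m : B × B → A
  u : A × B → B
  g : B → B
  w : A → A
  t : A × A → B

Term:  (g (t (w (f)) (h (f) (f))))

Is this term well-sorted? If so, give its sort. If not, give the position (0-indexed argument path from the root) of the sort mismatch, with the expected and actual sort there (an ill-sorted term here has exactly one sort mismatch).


      (f) : A
    (w (f)) : A
      (f) : A
      (f) : A
    (h (f) (f)) : A
  (t (w (f)) (h (f) (f))) : B
(g (t (w (f)) (h (f) (f)))) : B

well-sorted; sort = B


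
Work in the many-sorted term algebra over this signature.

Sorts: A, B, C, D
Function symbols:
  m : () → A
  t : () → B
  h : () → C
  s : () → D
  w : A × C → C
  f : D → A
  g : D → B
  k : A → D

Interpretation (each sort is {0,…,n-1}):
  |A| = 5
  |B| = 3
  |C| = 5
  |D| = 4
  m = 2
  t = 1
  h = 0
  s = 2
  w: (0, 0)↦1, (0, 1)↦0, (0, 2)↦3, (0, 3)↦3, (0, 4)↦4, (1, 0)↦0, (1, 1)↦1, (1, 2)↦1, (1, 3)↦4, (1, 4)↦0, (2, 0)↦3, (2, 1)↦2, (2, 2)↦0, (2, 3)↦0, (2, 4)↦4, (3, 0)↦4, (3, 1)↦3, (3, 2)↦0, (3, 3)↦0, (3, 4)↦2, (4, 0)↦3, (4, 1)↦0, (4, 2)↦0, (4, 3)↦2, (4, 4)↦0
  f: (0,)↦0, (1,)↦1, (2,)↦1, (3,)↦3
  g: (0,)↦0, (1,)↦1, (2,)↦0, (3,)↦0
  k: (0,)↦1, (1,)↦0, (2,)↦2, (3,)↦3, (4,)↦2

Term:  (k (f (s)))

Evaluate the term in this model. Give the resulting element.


value = 0

  s = 2
  (f (s)) = f(2,) = 1
  (k (f (s))) = k(1,) = 0


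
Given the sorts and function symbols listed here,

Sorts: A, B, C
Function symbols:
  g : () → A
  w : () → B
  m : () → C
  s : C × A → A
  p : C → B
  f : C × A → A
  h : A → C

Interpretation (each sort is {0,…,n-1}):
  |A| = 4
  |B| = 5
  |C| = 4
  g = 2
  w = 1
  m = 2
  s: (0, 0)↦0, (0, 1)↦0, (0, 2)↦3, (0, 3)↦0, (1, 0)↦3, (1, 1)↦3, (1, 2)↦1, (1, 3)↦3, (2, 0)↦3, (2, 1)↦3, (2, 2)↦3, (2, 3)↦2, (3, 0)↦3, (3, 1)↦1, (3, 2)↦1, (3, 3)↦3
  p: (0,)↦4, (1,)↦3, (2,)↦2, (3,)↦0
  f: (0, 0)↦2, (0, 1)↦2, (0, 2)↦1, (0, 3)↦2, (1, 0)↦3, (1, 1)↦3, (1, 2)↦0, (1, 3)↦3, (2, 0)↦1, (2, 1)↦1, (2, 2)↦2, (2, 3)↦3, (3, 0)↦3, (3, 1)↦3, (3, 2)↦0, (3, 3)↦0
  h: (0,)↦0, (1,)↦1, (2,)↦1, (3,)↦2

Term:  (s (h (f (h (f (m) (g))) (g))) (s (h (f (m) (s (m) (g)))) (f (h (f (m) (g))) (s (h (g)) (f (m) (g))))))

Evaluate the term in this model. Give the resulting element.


  m = 2
  g = 2
  (f (m) (g)) = f(2, 2) = 2
  (h (f (m) (g))) = h(2,) = 1
  g = 2
  (f (h (f (m) (g))) (g)) = f(1, 2) = 0
  (h (f (h (f (m) (g))) (g))) = h(0,) = 0
  m = 2
  m = 2
  g = 2
  (s (m) (g)) = s(2, 2) = 3
  (f (m) (s (m) (g))) = f(2, 3) = 3
  (h (f (m) (s (m) (g)))) = h(3,) = 2
  m = 2
  g = 2
  (f (m) (g)) = f(2, 2) = 2
  (h (f (m) (g))) = h(2,) = 1
  g = 2
  (h (g)) = h(2,) = 1
  m = 2
  g = 2
  (f (m) (g)) = f(2, 2) = 2
  (s (h (g)) (f (m) (g))) = s(1, 2) = 1
  (f (h (f (m) (g))) (s (h (g)) (f (m) (g)))) = f(1, 1) = 3
  (s (h (f (m) (s (m) (g)))) (f (h (f (m) (g))) (s (h (g)) (f (m) (g))))) = s(2, 3) = 2
  (s (h (f (h (f (m) (g))) (g))) (s (h (f (m) (s (m) (g)))) (f (h (f (m) (g))) (s (h (g)) (f (m) (g)))))) = s(0, 2) = 3

value = 3


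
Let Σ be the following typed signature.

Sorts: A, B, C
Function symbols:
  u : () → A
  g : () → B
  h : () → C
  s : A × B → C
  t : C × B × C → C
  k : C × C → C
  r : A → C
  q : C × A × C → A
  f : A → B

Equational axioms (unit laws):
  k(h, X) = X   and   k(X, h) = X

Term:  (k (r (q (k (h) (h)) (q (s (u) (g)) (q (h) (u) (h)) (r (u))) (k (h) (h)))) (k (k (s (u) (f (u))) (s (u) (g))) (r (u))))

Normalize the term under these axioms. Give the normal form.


1. (k (r (q (k (h) (h)) (q (s (u) (g)) (q (h) (u) (h)) (r (u))) (k (h) (h)))) (k (k (s (u) (f (u))) (s (u) (g))) (r (u))))  →  (k (r (q (h) (q (s (u) (g)) (q (h) (u) (h)) (r (u))) (k (h) (h)))) (k (k (s (u) (f (u))) (s (u) (g))) (r (u))))
2. (k (r (q (h) (q (s (u) (g)) (q (h) (u) (h)) (r (u))) (k (h) (h)))) (k (k (s (u) (f (u))) (s (u) (g))) (r (u))))  →  (k (r (q (h) (q (s (u) (g)) (q (h) (u) (h)) (r (u))) (h))) (k (k (s (u) (f (u))) (s (u) (g))) (r (u))))

normal form = (k (r (q (h) (q (s (u) (g)) (q (h) (u) (h)) (r (u))) (h))) (k (k (s (u) (f (u))) (s (u) (g))) (r (u))))


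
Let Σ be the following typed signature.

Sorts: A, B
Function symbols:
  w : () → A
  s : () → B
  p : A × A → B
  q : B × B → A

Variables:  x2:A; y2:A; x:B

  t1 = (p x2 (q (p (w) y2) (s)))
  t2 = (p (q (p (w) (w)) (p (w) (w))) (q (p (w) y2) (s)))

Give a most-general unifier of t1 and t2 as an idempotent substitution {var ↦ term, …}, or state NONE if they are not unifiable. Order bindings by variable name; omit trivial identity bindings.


{x2 ↦ (q (p (w) (w)) (p (w) (w)))}


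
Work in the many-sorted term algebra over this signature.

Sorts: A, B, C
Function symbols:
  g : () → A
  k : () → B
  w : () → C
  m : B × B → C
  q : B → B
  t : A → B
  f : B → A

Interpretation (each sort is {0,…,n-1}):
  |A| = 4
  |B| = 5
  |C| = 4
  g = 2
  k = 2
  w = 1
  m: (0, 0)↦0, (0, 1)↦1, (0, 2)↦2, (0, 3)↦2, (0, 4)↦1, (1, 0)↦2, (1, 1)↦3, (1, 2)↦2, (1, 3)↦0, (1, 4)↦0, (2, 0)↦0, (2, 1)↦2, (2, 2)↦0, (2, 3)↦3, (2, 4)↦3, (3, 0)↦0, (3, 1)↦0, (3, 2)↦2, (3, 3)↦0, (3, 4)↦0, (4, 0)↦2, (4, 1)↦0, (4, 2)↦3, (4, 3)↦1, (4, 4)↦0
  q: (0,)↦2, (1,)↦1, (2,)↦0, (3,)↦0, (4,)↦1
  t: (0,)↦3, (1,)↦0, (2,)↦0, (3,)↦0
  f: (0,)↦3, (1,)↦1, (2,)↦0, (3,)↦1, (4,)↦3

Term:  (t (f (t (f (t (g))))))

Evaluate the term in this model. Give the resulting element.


value = 0

  g = 2
  (t (g)) = t(2,) = 0
  (f (t (g))) = f(0,) = 3
  (t (f (t (g)))) = t(3,) = 0
  (f (t (f (t (g))))) = f(0,) = 3
  (t (f (t (f (t (g)))))) = t(3,) = 0


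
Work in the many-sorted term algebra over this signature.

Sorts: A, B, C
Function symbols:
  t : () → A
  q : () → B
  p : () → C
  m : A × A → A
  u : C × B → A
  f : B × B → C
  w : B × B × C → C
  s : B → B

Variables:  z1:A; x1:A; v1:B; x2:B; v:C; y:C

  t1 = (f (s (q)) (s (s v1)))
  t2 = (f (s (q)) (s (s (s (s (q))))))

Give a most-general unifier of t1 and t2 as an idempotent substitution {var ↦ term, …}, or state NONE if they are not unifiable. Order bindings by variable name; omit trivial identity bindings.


{v1 ↦ (s (s (q)))}


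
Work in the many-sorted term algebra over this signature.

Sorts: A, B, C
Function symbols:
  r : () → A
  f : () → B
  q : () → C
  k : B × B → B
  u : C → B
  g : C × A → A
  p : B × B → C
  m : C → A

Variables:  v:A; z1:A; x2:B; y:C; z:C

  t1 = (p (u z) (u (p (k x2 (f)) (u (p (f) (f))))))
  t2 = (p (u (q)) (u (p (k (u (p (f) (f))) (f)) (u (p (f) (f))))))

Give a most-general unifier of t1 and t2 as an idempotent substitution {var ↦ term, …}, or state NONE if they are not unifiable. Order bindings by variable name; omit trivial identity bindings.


{x2 ↦ (u (p (f) (f))), z ↦ (q)}


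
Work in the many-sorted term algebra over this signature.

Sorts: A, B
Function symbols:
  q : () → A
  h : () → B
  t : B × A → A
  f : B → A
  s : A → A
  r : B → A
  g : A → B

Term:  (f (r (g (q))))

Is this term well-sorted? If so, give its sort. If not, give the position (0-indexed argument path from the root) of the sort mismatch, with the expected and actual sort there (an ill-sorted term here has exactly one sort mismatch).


ill-sorted at position [0]: expected B, got A

      (q) : A
    (g (q)) : B
  (r (g (q))) : A
(f (r (g (q)))) : ✗ arg 0 at [0] has sort A, expected B


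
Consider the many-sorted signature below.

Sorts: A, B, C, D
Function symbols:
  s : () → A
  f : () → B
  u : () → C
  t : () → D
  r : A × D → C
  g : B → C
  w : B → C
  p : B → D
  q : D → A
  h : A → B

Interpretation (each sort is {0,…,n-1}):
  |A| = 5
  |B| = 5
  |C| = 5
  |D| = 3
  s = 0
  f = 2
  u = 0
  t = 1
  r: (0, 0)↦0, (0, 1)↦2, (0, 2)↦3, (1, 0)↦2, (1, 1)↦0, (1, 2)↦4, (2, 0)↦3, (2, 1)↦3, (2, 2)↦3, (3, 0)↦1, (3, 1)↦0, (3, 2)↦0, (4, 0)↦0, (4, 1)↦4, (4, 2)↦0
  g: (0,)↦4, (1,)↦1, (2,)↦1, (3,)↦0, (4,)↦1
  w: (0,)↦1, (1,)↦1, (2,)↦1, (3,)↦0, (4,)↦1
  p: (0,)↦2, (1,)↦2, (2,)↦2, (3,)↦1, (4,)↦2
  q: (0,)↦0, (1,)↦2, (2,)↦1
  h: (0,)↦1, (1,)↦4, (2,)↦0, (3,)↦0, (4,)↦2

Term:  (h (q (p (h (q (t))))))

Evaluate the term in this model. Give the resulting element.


  t = 1
  (q (t)) = q(1,) = 2
  (h (q (t))) = h(2,) = 0
  (p (h (q (t)))) = p(0,) = 2
  (q (p (h (q (t))))) = q(2,) = 1
  (h (q (p (h (q (t)))))) = h(1,) = 4

value = 4


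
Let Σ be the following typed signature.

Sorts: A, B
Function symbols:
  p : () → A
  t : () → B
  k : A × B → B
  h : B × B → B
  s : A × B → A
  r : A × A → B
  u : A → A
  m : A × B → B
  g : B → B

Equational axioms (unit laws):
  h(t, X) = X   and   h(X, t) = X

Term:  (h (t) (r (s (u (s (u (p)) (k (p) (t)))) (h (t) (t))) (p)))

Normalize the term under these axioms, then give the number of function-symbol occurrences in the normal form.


1. (h (t) (r (s (u (s (u (p)) (k (p) (t)))) (h (t) (t))) (p)))  →  (r (s (u (s (u (p)) (k (p) (t)))) (h (t) (t))) (p))
2. (r (s (u (s (u (p)) (k (p) (t)))) (h (t) (t))) (p))  →  (r (s (u (s (u (p)) (k (p) (t)))) (t)) (p))
normal form: (r (s (u (s (u (p)) (k (p) (t)))) (t)) (p))

size = 11


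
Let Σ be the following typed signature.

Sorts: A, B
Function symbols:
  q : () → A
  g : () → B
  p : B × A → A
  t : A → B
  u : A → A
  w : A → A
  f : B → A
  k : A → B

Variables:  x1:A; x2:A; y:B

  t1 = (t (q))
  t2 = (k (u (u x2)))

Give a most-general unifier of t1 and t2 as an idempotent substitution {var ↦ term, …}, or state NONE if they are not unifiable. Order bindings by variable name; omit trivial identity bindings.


head clash or occurs-check failure — not unifiable

NONE (not unifiable)


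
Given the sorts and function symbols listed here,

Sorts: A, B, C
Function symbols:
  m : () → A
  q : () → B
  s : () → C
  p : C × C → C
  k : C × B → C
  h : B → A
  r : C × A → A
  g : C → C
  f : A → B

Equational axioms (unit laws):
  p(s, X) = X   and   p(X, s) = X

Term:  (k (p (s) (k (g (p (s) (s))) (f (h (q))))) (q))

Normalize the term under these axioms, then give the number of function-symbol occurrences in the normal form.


size = 8

1. (k (p (s) (k (g (p (s) (s))) (f (h (q))))) (q))  →  (k (k (g (p (s) (s))) (f (h (q)))) (q))
2. (k (k (g (p (s) (s))) (f (h (q)))) (q))  →  (k (k (g (s)) (f (h (q)))) (q))
normal form: (k (k (g (s)) (f (h (q)))) (q))


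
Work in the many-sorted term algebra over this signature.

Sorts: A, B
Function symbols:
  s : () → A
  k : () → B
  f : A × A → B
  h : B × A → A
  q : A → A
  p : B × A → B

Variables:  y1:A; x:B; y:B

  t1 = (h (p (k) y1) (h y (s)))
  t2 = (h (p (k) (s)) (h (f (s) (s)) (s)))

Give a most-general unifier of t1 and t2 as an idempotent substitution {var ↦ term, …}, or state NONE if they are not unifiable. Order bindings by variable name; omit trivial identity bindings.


{y ↦ (f (s) (s)), y1 ↦ (s)}


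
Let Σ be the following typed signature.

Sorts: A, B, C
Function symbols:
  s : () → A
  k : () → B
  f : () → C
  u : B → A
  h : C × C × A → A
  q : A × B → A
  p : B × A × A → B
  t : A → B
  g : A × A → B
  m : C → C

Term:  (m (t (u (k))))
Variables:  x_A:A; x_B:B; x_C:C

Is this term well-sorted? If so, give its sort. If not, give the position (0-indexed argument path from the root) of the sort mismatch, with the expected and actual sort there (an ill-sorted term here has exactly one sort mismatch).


ill-sorted at position [0]: expected C, got B

      (k) : B
    (u (k)) : A
  (t (u (k))) : B
(m (t (u (k)))) : ✗ arg 0 at [0] has sort B, expected C


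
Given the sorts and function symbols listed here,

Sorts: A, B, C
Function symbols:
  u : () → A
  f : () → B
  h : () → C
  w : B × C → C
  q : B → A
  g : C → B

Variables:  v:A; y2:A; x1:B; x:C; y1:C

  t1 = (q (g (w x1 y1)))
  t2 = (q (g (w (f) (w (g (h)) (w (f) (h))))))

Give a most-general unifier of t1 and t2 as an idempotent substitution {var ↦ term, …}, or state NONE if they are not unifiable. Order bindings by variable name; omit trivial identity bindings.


{x1 ↦ (f), y1 ↦ (w (g (h)) (w (f) (h)))}


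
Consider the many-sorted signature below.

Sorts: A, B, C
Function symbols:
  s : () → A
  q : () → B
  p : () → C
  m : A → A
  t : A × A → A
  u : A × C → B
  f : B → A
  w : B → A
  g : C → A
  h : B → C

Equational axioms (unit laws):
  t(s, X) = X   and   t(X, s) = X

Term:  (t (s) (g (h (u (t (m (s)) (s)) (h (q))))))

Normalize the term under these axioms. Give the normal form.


1. (t (s) (g (h (u (t (m (s)) (s)) (h (q))))))  →  (g (h (u (t (m (s)) (s)) (h (q)))))
2. (g (h (u (t (m (s)) (s)) (h (q)))))  →  (g (h (u (m (s)) (h (q)))))

normal form = (g (h (u (m (s)) (h (q)))))


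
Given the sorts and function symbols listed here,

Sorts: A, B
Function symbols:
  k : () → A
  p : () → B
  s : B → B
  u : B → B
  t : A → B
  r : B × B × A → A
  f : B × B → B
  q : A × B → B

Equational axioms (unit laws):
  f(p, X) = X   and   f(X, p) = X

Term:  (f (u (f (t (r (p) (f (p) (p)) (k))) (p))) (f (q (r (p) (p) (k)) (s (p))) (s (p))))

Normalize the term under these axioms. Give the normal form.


1. (f (u (f (t (r (p) (f (p) (p)) (k))) (p))) (f (q (r (p) (p) (k)) (s (p))) (s (p))))  →  (f (u (t (r (p) (f (p) (p)) (k)))) (f (q (r (p) (p) (k)) (s (p))) (s (p))))
2. (f (u (t (r (p) (f (p) (p)) (k)))) (f (q (r (p) (p) (k)) (s (p))) (s (p))))  →  (f (u (t (r (p) (p) (k)))) (f (q (r (p) (p) (k)) (s (p))) (s (p))))

normal form = (f (u (t (r (p) (p) (k)))) (f (q (r (p) (p) (k)) (s (p))) (s (p))))


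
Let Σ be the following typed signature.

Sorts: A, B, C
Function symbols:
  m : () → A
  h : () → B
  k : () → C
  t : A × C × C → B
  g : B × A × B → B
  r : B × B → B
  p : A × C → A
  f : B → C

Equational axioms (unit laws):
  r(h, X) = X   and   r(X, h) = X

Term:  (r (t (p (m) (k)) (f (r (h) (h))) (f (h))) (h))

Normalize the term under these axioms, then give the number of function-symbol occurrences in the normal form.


1. (r (t (p (m) (k)) (f (r (h) (h))) (f (h))) (h))  →  (t (p (m) (k)) (f (r (h) (h))) (f (h)))
2. (t (p (m) (k)) (f (r (h) (h))) (f (h)))  →  (t (p (m) (k)) (f (h)) (f (h)))
normal form: (t (p (m) (k)) (f (h)) (f (h)))

size = 8


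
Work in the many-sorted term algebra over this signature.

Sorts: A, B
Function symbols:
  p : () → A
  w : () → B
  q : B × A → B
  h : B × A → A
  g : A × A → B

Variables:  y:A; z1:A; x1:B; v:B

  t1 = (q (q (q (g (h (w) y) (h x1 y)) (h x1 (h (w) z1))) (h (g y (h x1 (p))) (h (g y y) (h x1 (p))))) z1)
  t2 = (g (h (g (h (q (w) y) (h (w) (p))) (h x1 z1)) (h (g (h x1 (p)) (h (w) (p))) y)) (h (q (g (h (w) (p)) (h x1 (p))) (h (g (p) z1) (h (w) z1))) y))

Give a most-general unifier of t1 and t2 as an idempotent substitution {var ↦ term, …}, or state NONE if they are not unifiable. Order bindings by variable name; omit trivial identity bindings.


NONE (not unifiable)

head clash or occurs-check failure — not unifiable


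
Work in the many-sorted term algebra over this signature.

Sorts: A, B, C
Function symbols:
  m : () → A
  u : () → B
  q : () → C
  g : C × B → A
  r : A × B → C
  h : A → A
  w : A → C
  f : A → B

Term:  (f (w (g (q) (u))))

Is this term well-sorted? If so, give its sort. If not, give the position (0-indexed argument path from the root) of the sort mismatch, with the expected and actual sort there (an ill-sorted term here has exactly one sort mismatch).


      (q) : C
      (u) : B
    (g (q) (u)) : A
  (w (g (q) (u))) : C
(f (w (g (q) (u)))) : ✗ arg 0 at [0] has sort C, expected A

ill-sorted at position [0]: expected A, got C


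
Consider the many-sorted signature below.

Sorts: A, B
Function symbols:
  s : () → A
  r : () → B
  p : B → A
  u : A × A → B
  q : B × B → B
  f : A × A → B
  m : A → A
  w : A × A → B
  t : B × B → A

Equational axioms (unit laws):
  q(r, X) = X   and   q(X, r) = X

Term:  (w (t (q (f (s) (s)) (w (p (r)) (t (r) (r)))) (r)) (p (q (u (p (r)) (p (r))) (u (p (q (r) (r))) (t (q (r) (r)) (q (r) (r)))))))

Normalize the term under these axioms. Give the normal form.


normal form = (w (t (q (f (s) (s)) (w (p (r)) (t (r) (r)))) (r)) (p (q (u (p (r)) (p (r))) (u (p (r)) (t (r) (r))))))

1. (w (t (q (f (s) (s)) (w (p (r)) (t (r) (r)))) (r)) (p (q (u (p (r)) (p (r))) (u (p (q (r) (r))) (t (q (r) (r)) (q (r) (r)))))))  →  (w (t (q (f (s) (s)) (w (p (r)) (t (r) (r)))) (r)) (p (q (u (p (r)) (p (r))) (u (p (r)) (t (q (r) (r)) (q (r) (r)))))))
2. (w (t (q (f (s) (s)) (w (p (r)) (t (r) (r)))) (r)) (p (q (u (p (r)) (p (r))) (u (p (r)) (t (q (r) (r)) (q (r) (r)))))))  →  (w (t (q (f (s) (s)) (w (p (r)) (t (r) (r)))) (r)) (p (q (u (p (r)) (p (r))) (u (p (r)) (t (r) (q (r) (r)))))))
3. (w (t (q (f (s) (s)) (w (p (r)) (t (r) (r)))) (r)) (p (q (u (p (r)) (p (r))) (u (p (r)) (t (r) (q (r) (r)))))))  →  (w (t (q (f (s) (s)) (w (p (r)) (t (r) (r)))) (r)) (p (q (u (p (r)) (p (r))) (u (p (r)) (t (r) (r))))))


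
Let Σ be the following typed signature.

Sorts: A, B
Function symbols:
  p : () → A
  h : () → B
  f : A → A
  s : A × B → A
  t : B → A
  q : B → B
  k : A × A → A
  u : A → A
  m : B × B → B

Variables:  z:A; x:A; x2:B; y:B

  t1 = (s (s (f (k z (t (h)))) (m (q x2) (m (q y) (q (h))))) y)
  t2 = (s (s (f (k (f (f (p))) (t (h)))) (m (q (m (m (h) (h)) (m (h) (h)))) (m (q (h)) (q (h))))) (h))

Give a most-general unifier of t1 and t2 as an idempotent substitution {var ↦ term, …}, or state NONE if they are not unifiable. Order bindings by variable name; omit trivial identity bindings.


{x2 ↦ (m (m (h) (h)) (m (h) (h))), y ↦ (h), z ↦ (f (f (p)))}


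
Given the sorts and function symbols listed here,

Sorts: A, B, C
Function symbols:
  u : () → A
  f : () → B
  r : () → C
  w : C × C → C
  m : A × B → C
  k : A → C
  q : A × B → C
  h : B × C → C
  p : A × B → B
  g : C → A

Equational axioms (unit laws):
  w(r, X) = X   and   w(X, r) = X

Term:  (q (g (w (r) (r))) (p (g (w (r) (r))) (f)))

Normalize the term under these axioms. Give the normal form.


1. (q (g (w (r) (r))) (p (g (w (r) (r))) (f)))  →  (q (g (r)) (p (g (w (r) (r))) (f)))
2. (q (g (r)) (p (g (w (r) (r))) (f)))  →  (q (g (r)) (p (g (r)) (f)))

normal form = (q (g (r)) (p (g (r)) (f)))


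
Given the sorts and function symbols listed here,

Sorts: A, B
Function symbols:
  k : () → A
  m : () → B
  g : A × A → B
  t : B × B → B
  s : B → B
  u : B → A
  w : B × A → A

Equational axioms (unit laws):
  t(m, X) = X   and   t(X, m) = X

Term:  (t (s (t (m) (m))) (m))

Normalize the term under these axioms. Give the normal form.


1. (t (s (t (m) (m))) (m))  →  (s (t (m) (m)))
2. (s (t (m) (m)))  →  (s (m))

normal form = (s (m))


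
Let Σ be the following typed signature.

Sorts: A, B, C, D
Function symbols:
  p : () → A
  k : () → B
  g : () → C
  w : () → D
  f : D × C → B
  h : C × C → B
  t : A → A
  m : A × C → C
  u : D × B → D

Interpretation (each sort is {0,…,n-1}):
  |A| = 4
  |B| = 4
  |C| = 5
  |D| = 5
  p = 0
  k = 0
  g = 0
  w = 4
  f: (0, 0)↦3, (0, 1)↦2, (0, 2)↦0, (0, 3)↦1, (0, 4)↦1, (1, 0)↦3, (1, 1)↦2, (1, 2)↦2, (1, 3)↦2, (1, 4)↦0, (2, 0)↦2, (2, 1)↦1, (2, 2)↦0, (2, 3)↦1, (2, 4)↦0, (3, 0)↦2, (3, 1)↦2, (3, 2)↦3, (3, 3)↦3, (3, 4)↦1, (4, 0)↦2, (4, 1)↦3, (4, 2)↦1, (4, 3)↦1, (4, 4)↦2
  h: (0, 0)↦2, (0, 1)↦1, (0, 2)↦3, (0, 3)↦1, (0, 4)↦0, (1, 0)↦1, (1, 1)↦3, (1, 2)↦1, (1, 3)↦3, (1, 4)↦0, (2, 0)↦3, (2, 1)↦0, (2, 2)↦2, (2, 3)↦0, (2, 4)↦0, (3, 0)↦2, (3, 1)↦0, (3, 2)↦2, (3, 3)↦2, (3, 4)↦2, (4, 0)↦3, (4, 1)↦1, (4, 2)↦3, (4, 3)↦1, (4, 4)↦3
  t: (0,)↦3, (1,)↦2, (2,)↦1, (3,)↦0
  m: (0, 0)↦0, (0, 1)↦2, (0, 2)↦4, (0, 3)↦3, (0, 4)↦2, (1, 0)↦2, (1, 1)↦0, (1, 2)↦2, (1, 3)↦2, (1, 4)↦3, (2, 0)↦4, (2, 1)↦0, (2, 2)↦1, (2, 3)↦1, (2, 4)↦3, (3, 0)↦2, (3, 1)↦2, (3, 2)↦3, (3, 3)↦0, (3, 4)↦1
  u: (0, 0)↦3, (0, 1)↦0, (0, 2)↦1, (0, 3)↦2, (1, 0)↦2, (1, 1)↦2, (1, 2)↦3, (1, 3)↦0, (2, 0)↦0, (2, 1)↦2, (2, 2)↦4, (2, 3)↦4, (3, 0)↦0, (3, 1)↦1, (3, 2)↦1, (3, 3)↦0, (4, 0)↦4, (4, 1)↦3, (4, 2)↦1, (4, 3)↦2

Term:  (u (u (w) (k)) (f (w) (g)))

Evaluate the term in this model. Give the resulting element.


  w = 4
  k = 0
  (u (w) (k)) = u(4, 0) = 4
  w = 4
  g = 0
  (f (w) (g)) = f(4, 0) = 2
  (u (u (w) (k)) (f (w) (g))) = u(4, 2) = 1

value = 1


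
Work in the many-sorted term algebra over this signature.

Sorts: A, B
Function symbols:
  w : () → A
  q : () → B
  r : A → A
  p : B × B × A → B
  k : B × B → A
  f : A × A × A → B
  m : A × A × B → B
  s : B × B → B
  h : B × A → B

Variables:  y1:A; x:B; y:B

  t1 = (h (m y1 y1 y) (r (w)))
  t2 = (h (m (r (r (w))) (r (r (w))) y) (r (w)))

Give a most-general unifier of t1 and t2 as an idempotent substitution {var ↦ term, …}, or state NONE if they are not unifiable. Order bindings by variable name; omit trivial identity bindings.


{y1 ↦ (r (r (w)))}


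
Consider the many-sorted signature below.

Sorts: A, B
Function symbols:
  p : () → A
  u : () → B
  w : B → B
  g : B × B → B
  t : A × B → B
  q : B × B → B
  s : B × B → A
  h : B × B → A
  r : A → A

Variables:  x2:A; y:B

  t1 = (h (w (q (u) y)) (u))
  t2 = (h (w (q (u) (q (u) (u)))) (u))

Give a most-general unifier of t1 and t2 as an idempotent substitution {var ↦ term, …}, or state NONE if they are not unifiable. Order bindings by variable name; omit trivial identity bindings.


{y ↦ (q (u) (u))}


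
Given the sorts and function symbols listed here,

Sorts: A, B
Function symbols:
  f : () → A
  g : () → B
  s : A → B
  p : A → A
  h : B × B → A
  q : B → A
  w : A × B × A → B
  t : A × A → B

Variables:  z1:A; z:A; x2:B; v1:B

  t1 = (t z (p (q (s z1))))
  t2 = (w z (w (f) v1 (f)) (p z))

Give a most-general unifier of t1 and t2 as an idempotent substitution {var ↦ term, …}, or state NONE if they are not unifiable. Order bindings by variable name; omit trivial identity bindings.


NONE (not unifiable)

head clash or occurs-check failure — not unifiable


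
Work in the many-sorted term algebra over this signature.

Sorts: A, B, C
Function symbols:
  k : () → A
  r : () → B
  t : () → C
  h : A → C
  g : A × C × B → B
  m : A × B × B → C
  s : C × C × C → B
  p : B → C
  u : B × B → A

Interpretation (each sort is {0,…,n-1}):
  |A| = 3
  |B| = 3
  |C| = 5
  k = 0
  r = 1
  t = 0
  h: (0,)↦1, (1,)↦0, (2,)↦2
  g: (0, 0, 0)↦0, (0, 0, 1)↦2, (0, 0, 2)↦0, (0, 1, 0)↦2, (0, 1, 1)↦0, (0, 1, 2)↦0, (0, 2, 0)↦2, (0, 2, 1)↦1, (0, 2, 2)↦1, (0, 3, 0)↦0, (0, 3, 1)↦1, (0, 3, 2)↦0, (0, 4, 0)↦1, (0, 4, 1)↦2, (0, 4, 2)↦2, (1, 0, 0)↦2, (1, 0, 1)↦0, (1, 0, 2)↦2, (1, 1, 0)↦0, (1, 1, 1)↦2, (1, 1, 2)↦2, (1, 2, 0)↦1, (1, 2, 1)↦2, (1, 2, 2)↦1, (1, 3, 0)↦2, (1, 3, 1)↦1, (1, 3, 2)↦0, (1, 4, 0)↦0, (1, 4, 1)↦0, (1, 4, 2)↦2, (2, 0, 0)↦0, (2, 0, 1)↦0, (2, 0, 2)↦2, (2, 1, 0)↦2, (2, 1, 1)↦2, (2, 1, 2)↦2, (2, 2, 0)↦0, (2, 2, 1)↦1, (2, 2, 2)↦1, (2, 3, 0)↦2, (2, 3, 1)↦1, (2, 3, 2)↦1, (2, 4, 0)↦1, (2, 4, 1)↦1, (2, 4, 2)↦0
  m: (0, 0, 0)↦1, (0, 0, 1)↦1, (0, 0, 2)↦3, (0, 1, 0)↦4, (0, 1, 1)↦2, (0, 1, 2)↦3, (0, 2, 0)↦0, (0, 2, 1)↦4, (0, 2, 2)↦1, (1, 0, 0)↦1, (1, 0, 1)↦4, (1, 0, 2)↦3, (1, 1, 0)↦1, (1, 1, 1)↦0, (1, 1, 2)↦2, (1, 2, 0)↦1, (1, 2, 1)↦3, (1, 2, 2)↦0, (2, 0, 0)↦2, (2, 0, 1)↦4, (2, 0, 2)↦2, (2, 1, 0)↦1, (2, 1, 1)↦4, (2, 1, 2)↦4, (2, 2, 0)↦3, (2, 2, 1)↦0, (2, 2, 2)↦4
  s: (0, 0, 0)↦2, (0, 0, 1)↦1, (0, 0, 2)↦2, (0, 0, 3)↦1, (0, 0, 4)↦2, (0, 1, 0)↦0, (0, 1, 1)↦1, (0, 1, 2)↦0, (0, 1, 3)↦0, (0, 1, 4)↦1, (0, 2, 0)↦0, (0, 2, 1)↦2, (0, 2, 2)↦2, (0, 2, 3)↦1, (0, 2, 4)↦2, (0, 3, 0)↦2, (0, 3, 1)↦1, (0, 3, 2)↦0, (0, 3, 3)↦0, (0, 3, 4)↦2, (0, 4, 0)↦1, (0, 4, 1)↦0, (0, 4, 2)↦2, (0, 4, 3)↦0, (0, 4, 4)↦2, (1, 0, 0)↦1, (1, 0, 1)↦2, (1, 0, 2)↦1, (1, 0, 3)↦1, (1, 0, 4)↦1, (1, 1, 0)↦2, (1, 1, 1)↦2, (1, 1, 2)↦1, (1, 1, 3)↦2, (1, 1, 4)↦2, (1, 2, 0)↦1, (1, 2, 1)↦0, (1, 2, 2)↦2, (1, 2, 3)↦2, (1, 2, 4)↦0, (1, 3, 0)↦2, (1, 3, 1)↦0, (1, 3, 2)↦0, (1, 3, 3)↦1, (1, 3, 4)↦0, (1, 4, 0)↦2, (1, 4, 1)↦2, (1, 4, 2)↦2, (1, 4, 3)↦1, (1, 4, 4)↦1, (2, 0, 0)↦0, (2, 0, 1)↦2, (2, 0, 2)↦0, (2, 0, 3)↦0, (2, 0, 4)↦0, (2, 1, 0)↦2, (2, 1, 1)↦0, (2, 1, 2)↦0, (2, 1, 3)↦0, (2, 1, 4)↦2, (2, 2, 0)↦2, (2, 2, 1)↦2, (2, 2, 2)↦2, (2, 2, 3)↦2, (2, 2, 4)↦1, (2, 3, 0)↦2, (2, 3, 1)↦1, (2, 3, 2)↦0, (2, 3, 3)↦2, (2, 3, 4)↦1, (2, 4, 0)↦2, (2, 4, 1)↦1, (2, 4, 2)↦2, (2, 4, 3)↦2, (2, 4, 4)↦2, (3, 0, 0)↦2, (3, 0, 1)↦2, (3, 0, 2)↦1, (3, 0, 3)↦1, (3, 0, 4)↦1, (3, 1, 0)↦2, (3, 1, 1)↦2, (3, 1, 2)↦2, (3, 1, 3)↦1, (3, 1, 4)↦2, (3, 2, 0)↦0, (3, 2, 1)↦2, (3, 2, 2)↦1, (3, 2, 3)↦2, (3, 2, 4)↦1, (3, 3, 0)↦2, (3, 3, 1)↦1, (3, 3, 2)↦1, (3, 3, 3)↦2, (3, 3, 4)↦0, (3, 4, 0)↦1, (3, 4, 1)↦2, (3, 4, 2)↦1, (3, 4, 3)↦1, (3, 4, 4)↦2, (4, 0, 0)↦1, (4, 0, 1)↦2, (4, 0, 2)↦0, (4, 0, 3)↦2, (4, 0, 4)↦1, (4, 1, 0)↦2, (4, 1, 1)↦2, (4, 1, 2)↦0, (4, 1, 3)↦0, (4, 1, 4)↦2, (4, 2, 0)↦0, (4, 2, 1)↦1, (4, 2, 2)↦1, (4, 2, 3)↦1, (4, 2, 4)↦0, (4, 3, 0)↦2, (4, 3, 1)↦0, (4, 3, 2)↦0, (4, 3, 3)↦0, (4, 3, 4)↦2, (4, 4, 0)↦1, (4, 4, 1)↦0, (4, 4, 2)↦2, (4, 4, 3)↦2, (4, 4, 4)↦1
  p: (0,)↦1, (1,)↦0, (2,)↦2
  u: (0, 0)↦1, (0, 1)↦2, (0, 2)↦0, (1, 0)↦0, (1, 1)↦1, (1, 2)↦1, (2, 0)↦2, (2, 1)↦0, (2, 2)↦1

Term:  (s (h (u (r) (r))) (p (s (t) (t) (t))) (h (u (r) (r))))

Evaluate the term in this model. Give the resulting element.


  r = 1
  r = 1
  (u (r) (r)) = u(1, 1) = 1
  (h (u (r) (r))) = h(1,) = 0
  t = 0
  t = 0
  t = 0
  (s (t) (t) (t)) = s(0, 0, 0) = 2
  (p (s (t) (t) (t))) = p(2,) = 2
  r = 1
  r = 1
  (u (r) (r)) = u(1, 1) = 1
  (h (u (r) (r))) = h(1,) = 0
  (s (h (u (r) (r))) (p (s (t) (t) (t))) (h (u (r) (r)))) = s(0, 2, 0) = 0

value = 0


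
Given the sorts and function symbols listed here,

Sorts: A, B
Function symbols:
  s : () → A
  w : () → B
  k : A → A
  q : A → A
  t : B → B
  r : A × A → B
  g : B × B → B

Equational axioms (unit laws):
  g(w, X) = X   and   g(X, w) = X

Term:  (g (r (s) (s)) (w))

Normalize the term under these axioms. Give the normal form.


normal form = (r (s) (s))

1. (g (r (s) (s)) (w))  →  (r (s) (s))


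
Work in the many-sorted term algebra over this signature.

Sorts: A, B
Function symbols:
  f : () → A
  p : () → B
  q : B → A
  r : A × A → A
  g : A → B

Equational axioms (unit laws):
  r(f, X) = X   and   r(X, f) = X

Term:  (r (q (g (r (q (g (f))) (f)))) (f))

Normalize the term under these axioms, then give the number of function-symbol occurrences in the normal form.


1. (r (q (g (r (q (g (f))) (f)))) (f))  →  (q (g (r (q (g (f))) (f))))
2. (q (g (r (q (g (f))) (f))))  →  (q (g (q (g (f)))))
normal form: (q (g (q (g (f)))))

size = 5


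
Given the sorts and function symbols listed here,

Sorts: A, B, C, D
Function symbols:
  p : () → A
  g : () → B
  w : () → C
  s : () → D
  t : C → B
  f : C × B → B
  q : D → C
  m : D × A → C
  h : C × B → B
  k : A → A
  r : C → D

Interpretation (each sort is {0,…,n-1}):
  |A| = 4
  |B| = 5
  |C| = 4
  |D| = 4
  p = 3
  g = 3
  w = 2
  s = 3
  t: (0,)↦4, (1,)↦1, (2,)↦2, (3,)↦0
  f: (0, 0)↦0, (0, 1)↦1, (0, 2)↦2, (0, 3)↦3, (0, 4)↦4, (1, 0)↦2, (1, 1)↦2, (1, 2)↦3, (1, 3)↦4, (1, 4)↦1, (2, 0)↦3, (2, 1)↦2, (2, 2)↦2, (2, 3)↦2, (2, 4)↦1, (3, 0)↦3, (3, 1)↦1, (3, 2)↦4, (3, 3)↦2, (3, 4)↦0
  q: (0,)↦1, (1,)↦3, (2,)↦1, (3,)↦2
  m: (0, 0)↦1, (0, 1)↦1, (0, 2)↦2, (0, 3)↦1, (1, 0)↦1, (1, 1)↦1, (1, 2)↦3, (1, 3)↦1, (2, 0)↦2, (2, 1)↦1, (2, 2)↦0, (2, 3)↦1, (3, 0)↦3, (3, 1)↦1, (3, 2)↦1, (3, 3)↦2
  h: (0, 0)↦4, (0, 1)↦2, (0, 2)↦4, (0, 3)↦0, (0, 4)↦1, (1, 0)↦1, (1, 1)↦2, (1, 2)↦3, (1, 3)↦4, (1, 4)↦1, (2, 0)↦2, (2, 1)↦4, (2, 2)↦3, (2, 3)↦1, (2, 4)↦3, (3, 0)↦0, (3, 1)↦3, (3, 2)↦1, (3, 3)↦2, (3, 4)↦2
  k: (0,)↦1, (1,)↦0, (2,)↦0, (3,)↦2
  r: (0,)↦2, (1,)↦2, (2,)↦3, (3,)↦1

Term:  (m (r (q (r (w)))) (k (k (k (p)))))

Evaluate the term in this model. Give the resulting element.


  w = 2
  (r (w)) = r(2,) = 3
  (q (r (w))) = q(3,) = 2
  (r (q (r (w)))) = r(2,) = 3
  p = 3
  (k (p)) = k(3,) = 2
  (k (k (p))) = k(2,) = 0
  (k (k (k (p)))) = k(0,) = 1
  (m (r (q (r (w)))) (k (k (k (p))))) = m(3, 1) = 1

value = 1


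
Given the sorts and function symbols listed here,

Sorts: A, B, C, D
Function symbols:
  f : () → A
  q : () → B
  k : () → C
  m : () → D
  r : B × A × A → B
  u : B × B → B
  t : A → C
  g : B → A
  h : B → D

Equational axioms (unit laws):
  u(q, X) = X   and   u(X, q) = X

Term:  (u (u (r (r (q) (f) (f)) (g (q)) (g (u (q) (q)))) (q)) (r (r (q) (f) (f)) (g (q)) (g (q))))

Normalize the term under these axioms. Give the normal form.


normal form = (u (r (r (q) (f) (f)) (g (q)) (g (q))) (r (r (q) (f) (f)) (g (q)) (g (q))))

1. (u (u (r (r (q) (f) (f)) (g (q)) (g (u (q) (q)))) (q)) (r (r (q) (f) (f)) (g (q)) (g (q))))  →  (u (r (r (q) (f) (f)) (g (q)) (g (u (q) (q)))) (r (r (q) (f) (f)) (g (q)) (g (q))))
2. (u (r (r (q) (f) (f)) (g (q)) (g (u (q) (q)))) (r (r (q) (f) (f)) (g (q)) (g (q))))  →  (u (r (r (q) (f) (f)) (g (q)) (g (q))) (r (r (q) (f) (f)) (g (q)) (g (q))))


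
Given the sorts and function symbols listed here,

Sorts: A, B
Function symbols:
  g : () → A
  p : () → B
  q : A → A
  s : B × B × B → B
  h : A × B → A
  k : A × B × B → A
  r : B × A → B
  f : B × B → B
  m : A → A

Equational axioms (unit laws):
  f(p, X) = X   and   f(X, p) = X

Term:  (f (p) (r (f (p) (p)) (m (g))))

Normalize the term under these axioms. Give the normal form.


1. (f (p) (r (f (p) (p)) (m (g))))  →  (r (f (p) (p)) (m (g)))
2. (r (f (p) (p)) (m (g)))  →  (r (p) (m (g)))

normal form = (r (p) (m (g)))


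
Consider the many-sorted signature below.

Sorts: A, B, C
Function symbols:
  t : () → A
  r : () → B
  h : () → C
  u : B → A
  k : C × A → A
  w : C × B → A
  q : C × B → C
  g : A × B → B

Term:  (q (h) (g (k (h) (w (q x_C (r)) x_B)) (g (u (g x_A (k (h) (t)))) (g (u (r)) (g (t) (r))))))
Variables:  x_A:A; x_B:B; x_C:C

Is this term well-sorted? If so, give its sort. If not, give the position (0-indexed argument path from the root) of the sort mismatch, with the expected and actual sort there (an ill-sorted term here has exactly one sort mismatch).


  (h) : C
      (h) : C
          x_C : C
          (r) : B
        (q x_C (r)) : C
        x_B : B
      (w (q x_C (r)) x_B) : A
    (k (h) (w (q x_C (r)) x_B)) : A
          x_A : A
            (h) : C
            (t) : A
          (k (h) (t)) : A
        (g x_A (k (h) (t))) : ✗ arg 1 at [1, 1, 0, 0, 1] has sort A, expected B
          (r) : B
        (u (r)) : A
          (t) : A
          (r) : B
        (g (t) (r)) : B
      (g (u (r)) (g (t) (r))) : B

ill-sorted at position [1, 1, 0, 0, 1]: expected B, got A


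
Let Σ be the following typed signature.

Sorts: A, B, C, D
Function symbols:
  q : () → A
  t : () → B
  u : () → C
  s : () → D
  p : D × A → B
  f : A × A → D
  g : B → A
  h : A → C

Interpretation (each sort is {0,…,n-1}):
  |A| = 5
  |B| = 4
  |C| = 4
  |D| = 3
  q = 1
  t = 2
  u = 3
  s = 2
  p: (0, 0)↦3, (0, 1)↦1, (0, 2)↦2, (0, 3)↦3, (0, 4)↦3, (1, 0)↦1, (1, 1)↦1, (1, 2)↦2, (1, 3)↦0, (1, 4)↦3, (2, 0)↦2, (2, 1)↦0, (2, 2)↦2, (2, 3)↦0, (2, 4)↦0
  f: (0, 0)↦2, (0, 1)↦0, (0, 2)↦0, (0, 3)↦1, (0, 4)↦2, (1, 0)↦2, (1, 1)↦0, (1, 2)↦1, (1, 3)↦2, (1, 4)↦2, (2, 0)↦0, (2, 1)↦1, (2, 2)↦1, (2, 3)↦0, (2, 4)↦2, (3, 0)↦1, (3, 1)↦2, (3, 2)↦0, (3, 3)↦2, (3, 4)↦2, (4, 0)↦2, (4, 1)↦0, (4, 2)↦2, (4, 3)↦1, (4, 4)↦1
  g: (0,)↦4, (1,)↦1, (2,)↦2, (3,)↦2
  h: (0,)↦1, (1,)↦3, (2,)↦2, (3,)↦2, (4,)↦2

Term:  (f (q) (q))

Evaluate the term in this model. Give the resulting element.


value = 0

  q = 1
  q = 1
  (f (q) (q)) = f(1, 1) = 0


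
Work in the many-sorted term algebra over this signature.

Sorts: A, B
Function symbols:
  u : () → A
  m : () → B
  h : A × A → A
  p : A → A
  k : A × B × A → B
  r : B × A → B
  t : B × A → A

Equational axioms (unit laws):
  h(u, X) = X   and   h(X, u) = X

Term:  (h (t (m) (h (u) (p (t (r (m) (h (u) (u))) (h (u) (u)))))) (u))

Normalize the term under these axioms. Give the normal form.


normal form = (t (m) (p (t (r (m) (u)) (u))))

1. (h (t (m) (h (u) (p (t (r (m) (h (u) (u))) (h (u) (u)))))) (u))  →  (t (m) (h (u) (p (t (r (m) (h (u) (u))) (h (u) (u))))))
2. (t (m) (h (u) (p (t (r (m) (h (u) (u))) (h (u) (u))))))  →  (t (m) (p (t (r (m) (h (u) (u))) (h (u) (u)))))
3. (t (m) (p (t (r (m) (h (u) (u))) (h (u) (u)))))  →  (t (m) (p (t (r (m) (u)) (h (u) (u)))))
4. (t (m) (p (t (r (m) (u)) (h (u) (u)))))  →  (t (m) (p (t (r (m) (u)) (u))))


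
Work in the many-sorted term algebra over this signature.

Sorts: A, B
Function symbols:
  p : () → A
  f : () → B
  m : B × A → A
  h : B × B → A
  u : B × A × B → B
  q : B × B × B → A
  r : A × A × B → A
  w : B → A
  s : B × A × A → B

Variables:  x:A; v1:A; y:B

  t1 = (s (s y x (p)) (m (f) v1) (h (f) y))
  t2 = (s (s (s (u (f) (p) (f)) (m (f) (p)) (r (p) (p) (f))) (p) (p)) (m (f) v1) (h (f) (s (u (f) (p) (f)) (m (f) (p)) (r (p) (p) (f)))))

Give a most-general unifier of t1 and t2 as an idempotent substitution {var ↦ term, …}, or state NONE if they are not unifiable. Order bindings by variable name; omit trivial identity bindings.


{x ↦ (p), y ↦ (s (u (f) (p) (f)) (m (f) (p)) (r (p) (p) (f)))}
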